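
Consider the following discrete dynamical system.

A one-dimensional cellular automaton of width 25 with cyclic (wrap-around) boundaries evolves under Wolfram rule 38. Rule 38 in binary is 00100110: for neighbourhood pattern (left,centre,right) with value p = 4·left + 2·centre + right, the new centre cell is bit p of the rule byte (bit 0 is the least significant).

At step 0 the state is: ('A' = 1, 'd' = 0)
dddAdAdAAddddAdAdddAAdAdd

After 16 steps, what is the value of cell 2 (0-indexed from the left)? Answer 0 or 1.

0

k=0  dddAdAdAAddddAdAdddAAdAdd
k=1  ddAAAAAdddddAAAAddAddAAdd
k=2  dAdddddddddAdddddAAdAdddd
k=3  AAddddddddAAddddAddAAdddd
k=4  dddddddddAdddddAAdAdddddA
k=5  ddddddddAAddddAddAAddddAA
k=6  dddddddAdddddAAdAdddddAdd
k=7  ddddddAAddddAddAAddddAAdd
k=8  dddddAdddddAAdAdddddAdddd
k=9  ddddAAddddAddAAddddAAdddd
k=10  dddAdddddAAdAdddddAdddddd
k=11  ddAAddddAddAAddddAAdddddd
k=12  dAdddddAAdAdddddAdddddddd
k=13  AAddddAddAAddddAAdddddddd
k=14  dddddAAdAdddddAdddddddddA
k=15  ddddAddAAddddAAddddddddAA
k=16  dddAAdAdddddAdddddddddAdd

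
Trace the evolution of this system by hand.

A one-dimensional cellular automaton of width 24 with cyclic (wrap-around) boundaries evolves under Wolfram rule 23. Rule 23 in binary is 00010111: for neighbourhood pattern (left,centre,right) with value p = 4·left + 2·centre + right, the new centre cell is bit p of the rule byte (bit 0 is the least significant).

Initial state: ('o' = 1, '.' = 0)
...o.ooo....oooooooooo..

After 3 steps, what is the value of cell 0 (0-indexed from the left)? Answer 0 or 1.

1

k=0  ...o.ooo....oooooooooo..
k=1  oooo....oooo..........oo
k=2  ....oooo....oooooooooo..
k=3  oooo....oooo..........oo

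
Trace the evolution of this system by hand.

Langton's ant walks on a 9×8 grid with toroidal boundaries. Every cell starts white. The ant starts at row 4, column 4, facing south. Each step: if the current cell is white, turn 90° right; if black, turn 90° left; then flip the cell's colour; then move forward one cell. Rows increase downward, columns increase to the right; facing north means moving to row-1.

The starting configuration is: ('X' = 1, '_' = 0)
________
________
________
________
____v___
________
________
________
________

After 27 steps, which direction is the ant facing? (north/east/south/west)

0) ________
________
________
________
____v___
________
________
________
________
1) ________
________
________
________
___<X___
________
________
________
________
2) ________
________
________
___^____
___XX___
________
________
________
________
3) ________
________
________
___X>___
___XX___
________
________
________
________
4) ________
________
________
___XX___
___Xv___
________
________
________
________
5) ________
________
________
___XX___
___X_>__
________
________
________
________
6) ________
________
________
___XX___
___X_X__
_____v__
________
________
________
7) ________
________
________
___XX___
___X_X__
____<X__
________
________
________
8) ________
________
________
___XX___
___X^X__
____XX__
________
________
________
9) ________
________
________
___XX___
___XX>__
____XX__
________
________
________
10) ________
________
________
___XX^__
___XX___
____XX__
________
________
________
11) ________
________
________
___XXX>_
___XX___
____XX__
________
________
________
12) ________
________
________
___XXXX_
___XX_v_
____XX__
________
________
________
13) ________
________
________
___XXXX_
___XX<X_
____XX__
________
________
________
14) ________
________
________
___XX^X_
___XXXX_
____XX__
________
________
________
15) ________
________
________
___X<_X_
___XXXX_
____XX__
________
________
________
16) ________
________
________
___X__X_
___XvXX_
____XX__
________
________
________
17) ________
________
________
___X__X_
___X_>X_
____XX__
________
________
________
18) ________
________
________
___X_^X_
___X__X_
____XX__
________
________
________
19) ________
________
________
___X_X>_
___X__X_
____XX__
________
________
________
20) ________
________
______^_
___X_X__
___X__X_
____XX__
________
________
________
21) ________
________
______X>
___X_X__
___X__X_
____XX__
________
________
________
22) ________
________
______XX
___X_X_v
___X__X_
____XX__
________
________
________
23) ________
________
______XX
___X_X<X
___X__X_
____XX__
________
________
________
24) ________
________
______^X
___X_XXX
___X__X_
____XX__
________
________
________
25) ________
________
_____<_X
___X_XXX
___X__X_
____XX__
________
________
________
26) ________
_____^__
_____X_X
___X_XXX
___X__X_
____XX__
________
________
________
27) ________
_____X>_
_____X_X
___X_XXX
___X__X_
____XX__
________
________
________

east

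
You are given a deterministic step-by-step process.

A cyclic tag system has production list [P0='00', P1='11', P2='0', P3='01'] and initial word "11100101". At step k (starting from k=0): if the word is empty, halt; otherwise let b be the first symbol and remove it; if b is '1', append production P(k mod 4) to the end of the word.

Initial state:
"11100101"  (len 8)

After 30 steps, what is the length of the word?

4

k=0  "11100101"  (len 8)
k=1  "110010100"  (len 9)
k=2  "1001010011"  (len 10)
k=3  "0010100110"  (len 10)
k=4  "010100110"  (len 9)
k=5  "10100110"  (len 8)
k=6  "010011011"  (len 9)
k=7  "10011011"  (len 8)
k=8  "001101101"  (len 9)
k=9  "01101101"  (len 8)
k=10  "1101101"  (len 7)
k=11  "1011010"  (len 7)
k=12  "01101001"  (len 8)
k=13  "1101001"  (len 7)
k=14  "10100111"  (len 8)
k=15  "01001110"  (len 8)
k=16  "1001110"  (len 7)
k=17  "00111000"  (len 8)
k=18  "0111000"  (len 7)
k=19  "111000"  (len 6)
k=20  "1100001"  (len 7)
k=21  "10000100"  (len 8)
k=22  "000010011"  (len 9)
k=23  "00010011"  (len 8)
k=24  "0010011"  (len 7)
k=25  "010011"  (len 6)
k=26  "10011"  (len 5)
k=27  "00110"  (len 5)
k=28  "0110"  (len 4)
k=29  "110"  (len 3)
k=30  "1011"  (len 4)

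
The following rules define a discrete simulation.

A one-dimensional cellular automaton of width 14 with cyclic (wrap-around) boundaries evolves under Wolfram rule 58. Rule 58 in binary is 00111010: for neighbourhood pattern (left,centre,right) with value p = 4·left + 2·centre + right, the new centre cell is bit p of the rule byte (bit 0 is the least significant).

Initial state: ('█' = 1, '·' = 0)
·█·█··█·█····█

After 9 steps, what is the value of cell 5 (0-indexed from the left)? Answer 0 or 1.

[0] ·█·█··█·█····█
[1] █·█·██·█·█··█·
[2] ·█·██·█·█·██·█
[3] █·██·█·█·██·█·
[4] ·██·█·█·██·█·█
[5] ██·█·█·██·█·█·
[6] █·█·█·██·█·█·█
[7] ·█·█·██·█·█·██
[8] █·█·██·█·█·██·
[9] ·█·██·█·█·██·█

0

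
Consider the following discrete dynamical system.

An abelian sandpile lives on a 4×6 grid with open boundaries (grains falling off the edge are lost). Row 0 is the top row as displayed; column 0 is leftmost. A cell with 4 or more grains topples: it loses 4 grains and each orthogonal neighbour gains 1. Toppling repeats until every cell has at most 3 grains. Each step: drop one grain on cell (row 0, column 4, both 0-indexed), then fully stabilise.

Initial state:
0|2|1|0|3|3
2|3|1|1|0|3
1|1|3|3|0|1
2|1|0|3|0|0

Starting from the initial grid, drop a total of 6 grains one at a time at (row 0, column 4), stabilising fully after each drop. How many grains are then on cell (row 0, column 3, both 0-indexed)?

0) 0|2|1|0|3|3
2|3|1|1|0|3
1|1|3|3|0|1
2|1|0|3|0|0
1) 0|2|1|1|1|1
2|3|1|1|2|0
1|1|3|3|0|2
2|1|0|3|0|0
2) 0|2|1|1|2|1
2|3|1|1|2|0
1|1|3|3|0|2
2|1|0|3|0|0
3) 0|2|1|1|3|1
2|3|1|1|2|0
1|1|3|3|0|2
2|1|0|3|0|0
4) 0|2|1|2|0|2
2|3|1|1|3|0
1|1|3|3|0|2
2|1|0|3|0|0
5) 0|2|1|2|1|2
2|3|1|1|3|0
1|1|3|3|0|2
2|1|0|3|0|0
6) 0|2|1|2|2|2
2|3|1|1|3|0
1|1|3|3|0|2
2|1|0|3|0|0

2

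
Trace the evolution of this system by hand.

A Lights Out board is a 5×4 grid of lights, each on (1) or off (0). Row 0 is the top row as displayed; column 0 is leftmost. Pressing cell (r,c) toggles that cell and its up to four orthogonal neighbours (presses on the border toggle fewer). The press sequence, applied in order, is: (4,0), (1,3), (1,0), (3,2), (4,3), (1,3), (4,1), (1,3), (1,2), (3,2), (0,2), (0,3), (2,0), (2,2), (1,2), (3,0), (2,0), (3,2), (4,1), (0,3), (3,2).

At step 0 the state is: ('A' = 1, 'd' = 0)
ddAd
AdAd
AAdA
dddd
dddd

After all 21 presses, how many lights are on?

13

k=0  ddAd
AdAd
AAdA
dddd
dddd
k=1  ddAd
AdAd
AAdA
Addd
AAdd
k=2  ddAA
AddA
AAdd
Addd
AAdd
k=3  AdAA
dAdA
dAdd
Addd
AAdd
k=4  AdAA
dAdA
dAAd
AAAA
AAAd
k=5  AdAA
dAdA
dAAd
AAAd
AAdA
k=6  AdAd
dAAd
dAAA
AAAd
AAdA
k=7  AdAd
dAAd
dAAA
AdAd
ddAA
k=8  AdAA
dAdA
dAAd
AdAd
ddAA
k=9  AddA
ddAd
dAdd
AdAd
ddAA
k=10  AddA
ddAd
dAAd
AAdA
dddA
k=11  AAAd
dddd
dAAd
AAdA
dddA
k=12  AAdA
dddA
dAAd
AAdA
dddA
k=13  AAdA
AddA
AdAd
dAdA
dddA
k=14  AAdA
AdAA
AAdA
dAAA
dddA
k=15  AAAA
AAdd
AAAA
dAAA
dddA
k=16  AAAA
AAdd
dAAA
AdAA
AddA
k=17  AAAA
dAdd
AdAA
ddAA
AddA
k=18  AAAA
dAdd
AddA
dAdd
AdAA
k=19  AAAA
dAdd
AddA
dddd
dAdA
k=20  AAdd
dAdA
AddA
dddd
dAdA
k=21  AAdd
dAdA
AdAA
dAAA
dAAA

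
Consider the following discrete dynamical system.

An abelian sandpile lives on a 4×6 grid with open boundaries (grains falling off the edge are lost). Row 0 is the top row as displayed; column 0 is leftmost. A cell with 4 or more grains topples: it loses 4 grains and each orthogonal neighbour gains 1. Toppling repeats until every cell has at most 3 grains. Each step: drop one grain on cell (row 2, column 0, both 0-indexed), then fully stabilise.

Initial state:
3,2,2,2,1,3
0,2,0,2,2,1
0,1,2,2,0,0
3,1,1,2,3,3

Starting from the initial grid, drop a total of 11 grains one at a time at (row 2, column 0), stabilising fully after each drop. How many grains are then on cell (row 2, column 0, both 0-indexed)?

k=0  3,2,2,2,1,3
0,2,0,2,2,1
0,1,2,2,0,0
3,1,1,2,3,3
k=1  3,2,2,2,1,3
0,2,0,2,2,1
1,1,2,2,0,0
3,1,1,2,3,3
k=2  3,2,2,2,1,3
0,2,0,2,2,1
2,1,2,2,0,0
3,1,1,2,3,3
k=3  3,2,2,2,1,3
0,2,0,2,2,1
3,1,2,2,0,0
3,1,1,2,3,3
k=4  3,2,2,2,1,3
1,2,0,2,2,1
1,2,2,2,0,0
0,2,1,2,3,3
k=5  3,2,2,2,1,3
1,2,0,2,2,1
2,2,2,2,0,0
0,2,1,2,3,3
k=6  3,2,2,2,1,3
1,2,0,2,2,1
3,2,2,2,0,0
0,2,1,2,3,3
k=7  3,2,2,2,1,3
2,2,0,2,2,1
0,3,2,2,0,0
1,2,1,2,3,3
k=8  3,2,2,2,1,3
2,2,0,2,2,1
1,3,2,2,0,0
1,2,1,2,3,3
k=9  3,2,2,2,1,3
2,2,0,2,2,1
2,3,2,2,0,0
1,2,1,2,3,3
k=10  3,2,2,2,1,3
2,2,0,2,2,1
3,3,2,2,0,0
1,2,1,2,3,3
k=11  3,2,2,2,1,3
3,3,0,2,2,1
1,0,3,2,0,0
2,3,1,2,3,3

1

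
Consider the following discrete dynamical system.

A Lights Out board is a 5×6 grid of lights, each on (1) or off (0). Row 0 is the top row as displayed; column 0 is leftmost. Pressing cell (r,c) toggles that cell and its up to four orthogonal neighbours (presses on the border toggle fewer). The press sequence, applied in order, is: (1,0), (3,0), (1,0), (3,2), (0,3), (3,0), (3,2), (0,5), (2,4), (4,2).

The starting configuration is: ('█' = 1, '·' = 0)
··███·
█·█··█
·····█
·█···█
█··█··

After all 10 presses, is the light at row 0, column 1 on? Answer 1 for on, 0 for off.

0

step 0: ··███·
█·█··█
·····█
·█···█
█··█··
step 1: █·███·
·██··█
█····█
·█···█
█··█··
step 2: █·███·
·██··█
·····█
█····█
···█··
step 3: ··███·
█·█··█
█····█
█····█
···█··
step 4: ··███·
█·█··█
█·█··█
████·█
··██··
step 5: ······
█·██·█
█·█··█
████·█
··██··
step 6: ······
█·██·█
··█··█
··██·█
█·██··
step 7: ······
█·██·█
·····█
·█···█
█··█··
step 8: ····██
█·██··
·····█
·█···█
█··█··
step 9: ····██
█·███·
···██·
·█··██
█··█··
step 10: ····██
█·███·
···██·
·██·██
███···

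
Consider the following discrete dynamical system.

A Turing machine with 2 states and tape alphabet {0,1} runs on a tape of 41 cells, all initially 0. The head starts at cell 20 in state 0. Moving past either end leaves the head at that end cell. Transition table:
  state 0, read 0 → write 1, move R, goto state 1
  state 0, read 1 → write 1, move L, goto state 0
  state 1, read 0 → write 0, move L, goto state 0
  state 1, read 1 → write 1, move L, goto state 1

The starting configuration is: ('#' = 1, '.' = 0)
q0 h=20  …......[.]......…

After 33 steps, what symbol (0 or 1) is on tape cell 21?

[0] q0 h=20  …......[.]......…
[1] q1 h=21  ….....#[.]......…
[2] q0 h=20  …......[#]......…
[3] q0 h=19  …......[.]#.....…
[4] q1 h=20  ….....#[#]......…
[5] q1 h=19  …......[#]#.....…
[6] q1 h=18  …......[.]##....…
[7] q0 h=17  …......[.].##...…
[8] q1 h=18  ….....#[.]##....…
[9] q0 h=17  …......[#].##...…
[10] q0 h=16  …......[.]#.##..…
[11] q1 h=17  ….....#[#].##...…
[12] q1 h=16  …......[#]#.##..…
[13] q1 h=15  …......[.]##.##.…
[14] q0 h=14  …......[.].##.##…
[15] q1 h=15  ….....#[.]##.##.…
[16] q0 h=14  …......[#].##.##…
[17] q0 h=13  …......[.]#.##.#…
[18] q1 h=14  ….....#[#].##.##…
[19] q1 h=13  …......[#]#.##.#…
[20] q1 h=12  …......[.]##.##.…
[21] q0 h=11  …......[.].##.##…
[22] q1 h=12  ….....#[.]##.##.…
[23] q0 h=11  …......[#].##.##…
[24] q0 h=10  …......[.]#.##.#…
[25] q1 h=11  ….....#[#].##.##…
[26] q1 h=10  …......[#]#.##.#…
[27] q1 h= 9  …......[.]##.##.…
[28] q0 h= 8  …......[.].##.##…
[29] q1 h= 9  ….....#[.]##.##.…
[30] q0 h= 8  …......[#].##.##…
[31] q0 h= 7  …......[.]#.##.#…
[32] q1 h= 8  ….....#[#].##.##…
[33] q1 h= 7  …......[#]#.##.#…

0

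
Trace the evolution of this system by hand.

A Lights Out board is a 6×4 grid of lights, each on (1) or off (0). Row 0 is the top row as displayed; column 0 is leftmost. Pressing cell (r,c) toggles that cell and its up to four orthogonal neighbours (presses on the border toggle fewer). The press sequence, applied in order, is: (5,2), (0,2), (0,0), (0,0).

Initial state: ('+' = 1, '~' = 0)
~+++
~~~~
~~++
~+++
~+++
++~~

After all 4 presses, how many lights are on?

11

t=0: ~+++
~~~~
~~++
~+++
~+++
++~~
t=1: ~+++
~~~~
~~++
~+++
~+~+
+~++
t=2: ~~~~
~~+~
~~++
~+++
~+~+
+~++
t=3: ++~~
+~+~
~~++
~+++
~+~+
+~++
t=4: ~~~~
~~+~
~~++
~+++
~+~+
+~++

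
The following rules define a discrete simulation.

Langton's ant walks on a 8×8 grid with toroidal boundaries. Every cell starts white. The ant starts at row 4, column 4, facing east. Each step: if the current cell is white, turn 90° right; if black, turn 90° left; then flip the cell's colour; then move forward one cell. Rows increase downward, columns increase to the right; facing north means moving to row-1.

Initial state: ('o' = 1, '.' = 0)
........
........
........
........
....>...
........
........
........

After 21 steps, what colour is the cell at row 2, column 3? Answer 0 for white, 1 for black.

0

step 0: ........
........
........
........
....>...
........
........
........
step 1: ........
........
........
........
....o...
....v...
........
........
step 2: ........
........
........
........
....o...
...<o...
........
........
step 3: ........
........
........
........
...^o...
...oo...
........
........
step 4: ........
........
........
........
...o>...
...oo...
........
........
step 5: ........
........
........
....^...
...o....
...oo...
........
........
step 6: ........
........
........
....o>..
...o....
...oo...
........
........
step 7: ........
........
........
....oo..
...o.v..
...oo...
........
........
step 8: ........
........
........
....oo..
...o<o..
...oo...
........
........
step 9: ........
........
........
....^o..
...ooo..
...oo...
........
........
step 10: ........
........
........
...<.o..
...ooo..
...oo...
........
........
step 11: ........
........
...^....
...o.o..
...ooo..
...oo...
........
........
step 12: ........
........
...o>...
...o.o..
...ooo..
...oo...
........
........
step 13: ........
........
...oo...
...ovo..
...ooo..
...oo...
........
........
step 14: ........
........
...oo...
...<oo..
...ooo..
...oo...
........
........
step 15: ........
........
...oo...
....oo..
...voo..
...oo...
........
........
step 16: ........
........
...oo...
....oo..
....>o..
...oo...
........
........
step 17: ........
........
...oo...
....^o..
.....o..
...oo...
........
........
step 18: ........
........
...oo...
...<.o..
.....o..
...oo...
........
........
step 19: ........
........
...^o...
...o.o..
.....o..
...oo...
........
........
step 20: ........
........
..<.o...
...o.o..
.....o..
...oo...
........
........
step 21: ........
..^.....
..o.o...
...o.o..
.....o..
...oo...
........
........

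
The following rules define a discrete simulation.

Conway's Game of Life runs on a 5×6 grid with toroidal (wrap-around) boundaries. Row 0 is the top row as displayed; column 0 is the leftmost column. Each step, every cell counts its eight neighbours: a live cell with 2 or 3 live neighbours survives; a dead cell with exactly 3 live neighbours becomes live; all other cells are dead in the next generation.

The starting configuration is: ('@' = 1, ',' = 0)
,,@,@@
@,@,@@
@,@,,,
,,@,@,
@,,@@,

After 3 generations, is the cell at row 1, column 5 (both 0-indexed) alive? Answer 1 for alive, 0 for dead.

0

gen 0: ,,@,@@
@,@,@@
@,@,,,
,,@,@,
@,,@@,
gen 1: ,,@,,,
@,@,@,
@,@,@,
,,@,@,
,@@,,,
gen 2: ,,@,,,
,,@,,,
,,@,@,
,,@,,@
,@@,,,
gen 3: ,,@@,,
,@@,,,
,@@,,,
,,@,,,
,@@@,,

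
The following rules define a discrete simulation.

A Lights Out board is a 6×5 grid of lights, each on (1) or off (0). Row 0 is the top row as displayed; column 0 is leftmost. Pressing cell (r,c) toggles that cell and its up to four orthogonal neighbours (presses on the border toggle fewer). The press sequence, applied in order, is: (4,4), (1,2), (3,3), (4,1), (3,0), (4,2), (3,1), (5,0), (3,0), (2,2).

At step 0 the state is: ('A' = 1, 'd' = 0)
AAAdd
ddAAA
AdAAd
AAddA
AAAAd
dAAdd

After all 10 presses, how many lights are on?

[0] AAAdd
ddAAA
AdAAd
AAddA
AAAAd
dAAdd
[1] AAAdd
ddAAA
AdAAd
AAddd
AAAdA
dAAdA
[2] AAddd
dAddA
AddAd
AAddd
AAAdA
dAAdA
[3] AAddd
dAddA
Adddd
AAAAA
AAAAA
dAAdA
[4] AAddd
dAddA
Adddd
AdAAA
dddAA
ddAdA
[5] AAddd
dAddA
ddddd
dAAAA
AddAA
ddAdA
[6] AAddd
dAddA
ddddd
dAdAA
AAAdA
ddddA
[7] AAddd
dAddA
dAddd
AdAAA
AdAdA
ddddA
[8] AAddd
dAddA
dAddd
AdAAA
ddAdA
AAddA
[9] AAddd
dAddA
AAddd
dAAAA
AdAdA
AAddA
[10] AAddd
dAAdA
AdAAd
dAdAA
AdAdA
AAddA

17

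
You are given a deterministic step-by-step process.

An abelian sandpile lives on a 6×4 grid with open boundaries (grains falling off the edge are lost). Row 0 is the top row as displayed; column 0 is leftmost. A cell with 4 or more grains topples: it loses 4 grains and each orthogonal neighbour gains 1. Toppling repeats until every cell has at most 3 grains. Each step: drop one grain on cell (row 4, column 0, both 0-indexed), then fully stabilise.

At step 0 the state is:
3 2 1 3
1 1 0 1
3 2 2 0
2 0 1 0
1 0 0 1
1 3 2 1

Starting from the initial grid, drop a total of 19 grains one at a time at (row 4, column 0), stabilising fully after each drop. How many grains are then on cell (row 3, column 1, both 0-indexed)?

[0] 3 2 1 3
1 1 0 1
3 2 2 0
2 0 1 0
1 0 0 1
1 3 2 1
[1] 3 2 1 3
1 1 0 1
3 2 2 0
2 0 1 0
2 0 0 1
1 3 2 1
[2] 3 2 1 3
1 1 0 1
3 2 2 0
2 0 1 0
3 0 0 1
1 3 2 1
[3] 3 2 1 3
1 1 0 1
3 2 2 0
3 0 1 0
0 1 0 1
2 3 2 1
[4] 3 2 1 3
1 1 0 1
3 2 2 0
3 0 1 0
1 1 0 1
2 3 2 1
[5] 3 2 1 3
1 1 0 1
3 2 2 0
3 0 1 0
2 1 0 1
2 3 2 1
[6] 3 2 1 3
1 1 0 1
3 2 2 0
3 0 1 0
3 1 0 1
2 3 2 1
[7] 3 2 1 3
2 1 0 1
0 3 2 0
1 1 1 0
1 2 0 1
3 3 2 1
[8] 3 2 1 3
2 1 0 1
0 3 2 0
1 1 1 0
2 2 0 1
3 3 2 1
[9] 3 2 1 3
2 1 0 1
0 3 2 0
1 1 1 0
3 2 0 1
3 3 2 1
[10] 3 2 1 3
2 1 0 1
0 3 2 0
2 2 1 0
2 0 1 1
1 1 3 1
[11] 3 2 1 3
2 1 0 1
0 3 2 0
2 2 1 0
3 0 1 1
1 1 3 1
[12] 3 2 1 3
2 1 0 1
0 3 2 0
3 2 1 0
0 1 1 1
2 1 3 1
[13] 3 2 1 3
2 1 0 1
0 3 2 0
3 2 1 0
1 1 1 1
2 1 3 1
[14] 3 2 1 3
2 1 0 1
0 3 2 0
3 2 1 0
2 1 1 1
2 1 3 1
[15] 3 2 1 3
2 1 0 1
0 3 2 0
3 2 1 0
3 1 1 1
2 1 3 1
[16] 3 2 1 3
2 1 0 1
1 3 2 0
0 3 1 0
1 2 1 1
3 1 3 1
[17] 3 2 1 3
2 1 0 1
1 3 2 0
0 3 1 0
2 2 1 1
3 1 3 1
[18] 3 2 1 3
2 1 0 1
1 3 2 0
0 3 1 0
3 2 1 1
3 1 3 1
[19] 3 2 1 3
2 1 0 1
1 3 2 0
1 3 1 0
1 3 1 1
0 2 3 1

3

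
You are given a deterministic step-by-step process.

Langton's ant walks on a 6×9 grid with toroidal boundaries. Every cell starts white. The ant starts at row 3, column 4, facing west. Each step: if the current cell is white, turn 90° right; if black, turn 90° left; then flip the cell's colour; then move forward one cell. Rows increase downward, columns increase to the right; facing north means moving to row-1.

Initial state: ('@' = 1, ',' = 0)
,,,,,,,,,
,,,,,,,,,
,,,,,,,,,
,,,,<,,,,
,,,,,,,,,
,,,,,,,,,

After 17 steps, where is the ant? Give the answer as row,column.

gen 0: ,,,,,,,,,
,,,,,,,,,
,,,,,,,,,
,,,,<,,,,
,,,,,,,,,
,,,,,,,,,
gen 1: ,,,,,,,,,
,,,,,,,,,
,,,,^,,,,
,,,,@,,,,
,,,,,,,,,
,,,,,,,,,
gen 2: ,,,,,,,,,
,,,,,,,,,
,,,,@>,,,
,,,,@,,,,
,,,,,,,,,
,,,,,,,,,
gen 3: ,,,,,,,,,
,,,,,,,,,
,,,,@@,,,
,,,,@v,,,
,,,,,,,,,
,,,,,,,,,
gen 4: ,,,,,,,,,
,,,,,,,,,
,,,,@@,,,
,,,,<@,,,
,,,,,,,,,
,,,,,,,,,
gen 5: ,,,,,,,,,
,,,,,,,,,
,,,,@@,,,
,,,,,@,,,
,,,,v,,,,
,,,,,,,,,
gen 6: ,,,,,,,,,
,,,,,,,,,
,,,,@@,,,
,,,,,@,,,
,,,<@,,,,
,,,,,,,,,
gen 7: ,,,,,,,,,
,,,,,,,,,
,,,,@@,,,
,,,^,@,,,
,,,@@,,,,
,,,,,,,,,
gen 8: ,,,,,,,,,
,,,,,,,,,
,,,,@@,,,
,,,@>@,,,
,,,@@,,,,
,,,,,,,,,
gen 9: ,,,,,,,,,
,,,,,,,,,
,,,,@@,,,
,,,@@@,,,
,,,@v,,,,
,,,,,,,,,
gen 10: ,,,,,,,,,
,,,,,,,,,
,,,,@@,,,
,,,@@@,,,
,,,@,>,,,
,,,,,,,,,
gen 11: ,,,,,,,,,
,,,,,,,,,
,,,,@@,,,
,,,@@@,,,
,,,@,@,,,
,,,,,v,,,
gen 12: ,,,,,,,,,
,,,,,,,,,
,,,,@@,,,
,,,@@@,,,
,,,@,@,,,
,,,,<@,,,
gen 13: ,,,,,,,,,
,,,,,,,,,
,,,,@@,,,
,,,@@@,,,
,,,@^@,,,
,,,,@@,,,
gen 14: ,,,,,,,,,
,,,,,,,,,
,,,,@@,,,
,,,@@@,,,
,,,@@>,,,
,,,,@@,,,
gen 15: ,,,,,,,,,
,,,,,,,,,
,,,,@@,,,
,,,@@^,,,
,,,@@,,,,
,,,,@@,,,
gen 16: ,,,,,,,,,
,,,,,,,,,
,,,,@@,,,
,,,@<,,,,
,,,@@,,,,
,,,,@@,,,
gen 17: ,,,,,,,,,
,,,,,,,,,
,,,,@@,,,
,,,@,,,,,
,,,@v,,,,
,,,,@@,,,

4,4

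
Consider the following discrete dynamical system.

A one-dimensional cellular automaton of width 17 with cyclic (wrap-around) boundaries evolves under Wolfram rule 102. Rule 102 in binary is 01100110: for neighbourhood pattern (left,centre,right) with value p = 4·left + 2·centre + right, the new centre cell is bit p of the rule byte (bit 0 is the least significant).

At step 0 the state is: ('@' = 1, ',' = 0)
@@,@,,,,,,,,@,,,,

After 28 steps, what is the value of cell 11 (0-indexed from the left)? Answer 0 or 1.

1

t=0: @@,@,,,,,,,,@,,,,
t=1: ,@@@,,,,,,,@@,,,@
t=2: @,,@,,,,,,@,@,,@@
t=3: @,@@,,,,,@@@@,@,,
t=4: @@,@,,,,@,,,@@@,@
t=5: ,@@@,,,@@,,@,,@@,
t=6: @,,@,,@,@,@@,@,@,
t=7: @,@@,@@@@@,@@@@@@
t=8: @@,@@,,,,@@,,,,,,
t=9: ,@@,@,,,@,@,,,,,@
t=10: @,@@@,,@@@@,,,,@@
t=11: @@,,@,@,,,@,,,@,,
t=12: ,@,@@@@,,@@,,@@,@
t=13: @@@,,,@,@,@,@,@@@
t=14: ,,@,,@@@@@@@@@,,,
t=15: ,@@,@,,,,,,,,@,,,
t=16: @,@@@,,,,,,,@@,,,
t=17: @@,,@,,,,,,@,@,,@
t=18: ,@,@@,,,,,@@@@,@,
t=19: @@@,@,,,,@,,,@@@,
t=20: ,,@@@,,,@@,,@,,@@
t=21: ,@,,@,,@,@,@@,@,@
t=22: @@,@@,@@@@@,@@@@@
t=23: ,@@,@@,,,,@@,,,,,
t=24: @,@@,@,,,@,@,,,,,
t=25: @@,@@@,,@@@@,,,,@
t=26: ,@@,,@,@,,,@,,,@,
t=27: @,@,@@@@,,@@,,@@,
t=28: @@@@,,,@,@,@,@,@@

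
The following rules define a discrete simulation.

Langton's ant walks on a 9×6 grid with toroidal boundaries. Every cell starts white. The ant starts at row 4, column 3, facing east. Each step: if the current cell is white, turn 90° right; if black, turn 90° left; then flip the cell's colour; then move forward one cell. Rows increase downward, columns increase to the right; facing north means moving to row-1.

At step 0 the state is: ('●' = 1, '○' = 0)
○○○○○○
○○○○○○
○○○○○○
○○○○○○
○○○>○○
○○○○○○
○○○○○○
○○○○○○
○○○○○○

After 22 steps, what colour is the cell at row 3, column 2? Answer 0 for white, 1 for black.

1

t=0: ○○○○○○
○○○○○○
○○○○○○
○○○○○○
○○○>○○
○○○○○○
○○○○○○
○○○○○○
○○○○○○
t=1: ○○○○○○
○○○○○○
○○○○○○
○○○○○○
○○○●○○
○○○v○○
○○○○○○
○○○○○○
○○○○○○
t=2: ○○○○○○
○○○○○○
○○○○○○
○○○○○○
○○○●○○
○○<●○○
○○○○○○
○○○○○○
○○○○○○
t=3: ○○○○○○
○○○○○○
○○○○○○
○○○○○○
○○^●○○
○○●●○○
○○○○○○
○○○○○○
○○○○○○
t=4: ○○○○○○
○○○○○○
○○○○○○
○○○○○○
○○●>○○
○○●●○○
○○○○○○
○○○○○○
○○○○○○
t=5: ○○○○○○
○○○○○○
○○○○○○
○○○^○○
○○●○○○
○○●●○○
○○○○○○
○○○○○○
○○○○○○
t=6: ○○○○○○
○○○○○○
○○○○○○
○○○●>○
○○●○○○
○○●●○○
○○○○○○
○○○○○○
○○○○○○
t=7: ○○○○○○
○○○○○○
○○○○○○
○○○●●○
○○●○v○
○○●●○○
○○○○○○
○○○○○○
○○○○○○
t=8: ○○○○○○
○○○○○○
○○○○○○
○○○●●○
○○●<●○
○○●●○○
○○○○○○
○○○○○○
○○○○○○
t=9: ○○○○○○
○○○○○○
○○○○○○
○○○^●○
○○●●●○
○○●●○○
○○○○○○
○○○○○○
○○○○○○
t=10: ○○○○○○
○○○○○○
○○○○○○
○○<○●○
○○●●●○
○○●●○○
○○○○○○
○○○○○○
○○○○○○
t=11: ○○○○○○
○○○○○○
○○^○○○
○○●○●○
○○●●●○
○○●●○○
○○○○○○
○○○○○○
○○○○○○
t=12: ○○○○○○
○○○○○○
○○●>○○
○○●○●○
○○●●●○
○○●●○○
○○○○○○
○○○○○○
○○○○○○
t=13: ○○○○○○
○○○○○○
○○●●○○
○○●v●○
○○●●●○
○○●●○○
○○○○○○
○○○○○○
○○○○○○
t=14: ○○○○○○
○○○○○○
○○●●○○
○○<●●○
○○●●●○
○○●●○○
○○○○○○
○○○○○○
○○○○○○
t=15: ○○○○○○
○○○○○○
○○●●○○
○○○●●○
○○v●●○
○○●●○○
○○○○○○
○○○○○○
○○○○○○
t=16: ○○○○○○
○○○○○○
○○●●○○
○○○●●○
○○○>●○
○○●●○○
○○○○○○
○○○○○○
○○○○○○
t=17: ○○○○○○
○○○○○○
○○●●○○
○○○^●○
○○○○●○
○○●●○○
○○○○○○
○○○○○○
○○○○○○
t=18: ○○○○○○
○○○○○○
○○●●○○
○○<○●○
○○○○●○
○○●●○○
○○○○○○
○○○○○○
○○○○○○
t=19: ○○○○○○
○○○○○○
○○^●○○
○○●○●○
○○○○●○
○○●●○○
○○○○○○
○○○○○○
○○○○○○
t=20: ○○○○○○
○○○○○○
○<○●○○
○○●○●○
○○○○●○
○○●●○○
○○○○○○
○○○○○○
○○○○○○
t=21: ○○○○○○
○^○○○○
○●○●○○
○○●○●○
○○○○●○
○○●●○○
○○○○○○
○○○○○○
○○○○○○
t=22: ○○○○○○
○●>○○○
○●○●○○
○○●○●○
○○○○●○
○○●●○○
○○○○○○
○○○○○○
○○○○○○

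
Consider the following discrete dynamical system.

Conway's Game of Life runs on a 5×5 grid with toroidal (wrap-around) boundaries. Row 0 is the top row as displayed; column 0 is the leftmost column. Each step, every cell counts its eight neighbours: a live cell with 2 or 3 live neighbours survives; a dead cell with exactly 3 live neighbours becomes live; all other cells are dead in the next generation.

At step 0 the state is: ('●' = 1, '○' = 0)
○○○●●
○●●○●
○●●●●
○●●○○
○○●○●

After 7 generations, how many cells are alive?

step 0: ○○○●●
○●●○●
○●●●●
○●●○○
○○●○●
step 1: ○●○○●
○●○○○
○○○○●
○○○○●
●●●○●
step 2: ○○○●●
○○○○○
●○○○○
○●○○●
○●●○●
step 3: ●○●●●
○○○○●
●○○○○
○●●●●
○●●○●
step 4: ○○●○○
○●○○○
●●●○○
○○○○●
○○○○○
step 5: ○○○○○
●○○○○
●●●○○
●●○○○
○○○○○
step 6: ○○○○○
●○○○○
○○●○●
●○●○○
○○○○○
step 7: ○○○○○
○○○○○
●○○●●
○●○●○
○○○○○

5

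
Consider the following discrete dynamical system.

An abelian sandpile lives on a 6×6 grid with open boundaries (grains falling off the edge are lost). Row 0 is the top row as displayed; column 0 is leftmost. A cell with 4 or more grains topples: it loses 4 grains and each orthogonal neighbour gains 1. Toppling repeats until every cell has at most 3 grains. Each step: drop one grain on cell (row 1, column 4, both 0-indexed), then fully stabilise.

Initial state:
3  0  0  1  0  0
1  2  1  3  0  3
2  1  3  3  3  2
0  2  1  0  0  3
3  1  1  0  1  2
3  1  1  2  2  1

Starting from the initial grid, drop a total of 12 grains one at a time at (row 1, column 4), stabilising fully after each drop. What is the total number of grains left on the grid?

[0] 3  0  0  1  0  0
1  2  1  3  0  3
2  1  3  3  3  2
0  2  1  0  0  3
3  1  1  0  1  2
3  1  1  2  2  1
[1] 3  0  0  1  0  0
1  2  1  3  1  3
2  1  3  3  3  2
0  2  1  0  0  3
3  1  1  0  1  2
3  1  1  2  2  1
[2] 3  0  0  1  0  0
1  2  1  3  2  3
2  1  3  3  3  2
0  2  1  0  0  3
3  1  1  0  1  2
3  1  1  2  2  1
[3] 3  0  0  1  0  0
1  2  1  3  3  3
2  1  3  3  3  2
0  2  1  0  0  3
3  1  1  0  1  2
3  1  1  2  2  1
[4] 3  0  0  2  1  1
1  2  3  1  3  1
2  2  0  2  2  1
0  2  2  1  2  0
3  1  1  0  1  3
3  1  1  2  2  1
[5] 3  0  0  2  2  1
1  2  3  2  0  2
2  2  0  2  3  1
0  2  2  1  2  0
3  1  1  0  1  3
3  1  1  2  2  1
[6] 3  0  0  2  2  1
1  2  3  2  1  2
2  2  0  2  3  1
0  2  2  1  2  0
3  1  1  0  1  3
3  1  1  2  2  1
[7] 3  0  0  2  2  1
1  2  3  2  2  2
2  2  0  2  3  1
0  2  2  1  2  0
3  1  1  0  1  3
3  1  1  2  2  1
[8] 3  0  0  2  2  1
1  2  3  2  3  2
2  2  0  2  3  1
0  2  2  1  2  0
3  1  1  0  1  3
3  1  1  2  2  1
[9] 3  0  0  2  3  1
1  2  3  3  1  3
2  2  0  3  0  2
0  2  2  1  3  0
3  1  1  0  1  3
3  1  1  2  2  1
[10] 3  0  0  2  3  1
1  2  3  3  2  3
2  2  0  3  0  2
0  2  2  1  3  0
3  1  1  0  1  3
3  1  1  2  2  1
[11] 3  0  0  2  3  1
1  2  3  3  3  3
2  2  0  3  0  2
0  2  2  1  3  0
3  1  1  0  1  3
3  1  1  2  2  1
[12] 3  0  2  0  1  3
1  3  0  3  3  0
2  2  2  0  2  3
0  2  2  2  3  0
3  1  1  0  1  3
3  1  1  2  2  1

58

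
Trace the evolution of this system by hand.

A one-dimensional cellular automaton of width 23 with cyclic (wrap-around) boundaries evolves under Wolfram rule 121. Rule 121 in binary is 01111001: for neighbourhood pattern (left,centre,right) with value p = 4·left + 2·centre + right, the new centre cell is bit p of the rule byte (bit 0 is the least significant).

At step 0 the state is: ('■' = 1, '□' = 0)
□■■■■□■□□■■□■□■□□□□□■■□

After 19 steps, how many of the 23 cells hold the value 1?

k=0  □■■■■□■□□■■□■□■□□□□□■■□
k=1  □■□□■■□■□■■■□■□■■■■□■■■
k=2  ■□■□■■■□■■□■■□■■□□■■■□■
k=3  ■■□■■□■■■■■■■■■■■□■□■■■
k=4  □■■■■■■□□□□□□□□□■■□■■□□
k=5  □■□□□□■■■■■■■■■□■■■■■■■
k=6  ■□■■■□■□□□□□□□■■■□□□□□■
k=7  ■■■□■■□■■■■■■□■□■■■■■□■
k=8  □□■■■■■■□□□□■■□■■□□□■■■
k=9  ■□■□□□□■■■■□■■■■■■■□■□■
k=10  ■■□■■■□■□□■■■□□□□□■■□■■
k=11  □■■■□■■□■□■□■■■■■□■■■■□
k=12  □■□■■■■■□■□■■□□□■■■□□■■
k=13  ■□■■□□□■■□■■■■■□■□■■□■■
k=14  ■■■■■■□■■■■□□□■■□■■■■■□
k=15  ■□□□□■■■□□■■■□■■■■□□□■■
k=16  ■■■■□■□■■□■□■■■□□■■■□■□
k=17  ■□□■■□■■■■□■■□■■□■□■■□■
k=18  ■■□■■■■□□■■■■■■■■□■■■■■
k=19  □■■■□□■■□■□□□□□□■■■□□□□

9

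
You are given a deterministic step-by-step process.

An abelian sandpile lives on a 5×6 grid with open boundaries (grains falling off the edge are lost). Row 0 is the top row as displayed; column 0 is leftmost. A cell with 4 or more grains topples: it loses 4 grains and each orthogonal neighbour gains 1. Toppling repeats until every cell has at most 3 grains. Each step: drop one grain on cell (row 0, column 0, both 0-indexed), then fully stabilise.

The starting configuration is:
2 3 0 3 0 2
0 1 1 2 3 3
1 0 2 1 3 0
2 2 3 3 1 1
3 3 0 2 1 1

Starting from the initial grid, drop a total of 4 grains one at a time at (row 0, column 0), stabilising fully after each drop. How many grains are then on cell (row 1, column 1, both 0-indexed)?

2

0) 2 3 0 3 0 2
0 1 1 2 3 3
1 0 2 1 3 0
2 2 3 3 1 1
3 3 0 2 1 1
1) 3 3 0 3 0 2
0 1 1 2 3 3
1 0 2 1 3 0
2 2 3 3 1 1
3 3 0 2 1 1
2) 1 0 1 3 0 2
1 2 1 2 3 3
1 0 2 1 3 0
2 2 3 3 1 1
3 3 0 2 1 1
3) 2 0 1 3 0 2
1 2 1 2 3 3
1 0 2 1 3 0
2 2 3 3 1 1
3 3 0 2 1 1
4) 3 0 1 3 0 2
1 2 1 2 3 3
1 0 2 1 3 0
2 2 3 3 1 1
3 3 0 2 1 1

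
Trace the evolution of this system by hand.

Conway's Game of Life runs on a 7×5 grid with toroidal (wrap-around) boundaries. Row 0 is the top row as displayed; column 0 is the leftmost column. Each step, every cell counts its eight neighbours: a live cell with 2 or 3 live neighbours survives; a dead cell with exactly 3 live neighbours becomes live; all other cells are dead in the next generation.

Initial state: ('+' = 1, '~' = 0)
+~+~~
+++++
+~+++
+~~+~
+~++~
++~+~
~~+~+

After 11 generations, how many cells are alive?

4

t=0: +~+~~
+++++
+~+++
+~~+~
+~++~
++~+~
~~+~+
t=1: ~~~~~
~~~~~
~~~~~
+~~~~
+~~+~
+~~~~
~~+~+
t=2: ~~~~~
~~~~~
~~~~~
~~~~+
++~~~
++~+~
~~~~~
t=3: ~~~~~
~~~~~
~~~~~
+~~~~
~++~~
+++~+
~~~~~
t=4: ~~~~~
~~~~~
~~~~~
~+~~~
~~+++
+~++~
++~~~
t=5: ~~~~~
~~~~~
~~~~~
~~++~
+~~~+
+~~~~
+++~+
t=6: ++~~~
~~~~~
~~~~~
~~~++
++~++
~~~+~
++~~+
t=7: ~+~~+
~~~~~
~~~~~
~~++~
+~~~~
~~~+~
~++~+
t=8: ~+++~
~~~~~
~~~~~
~~~~~
~~+++
+++++
~++~+
t=9: ++~+~
~~+~~
~~~~~
~~~+~
~~~~~
~~~~~
~~~~~
t=10: ~++~~
~++~~
~~~~~
~~~~~
~~~~~
~~~~~
~~~~~
t=11: ~++~~
~++~~
~~~~~
~~~~~
~~~~~
~~~~~
~~~~~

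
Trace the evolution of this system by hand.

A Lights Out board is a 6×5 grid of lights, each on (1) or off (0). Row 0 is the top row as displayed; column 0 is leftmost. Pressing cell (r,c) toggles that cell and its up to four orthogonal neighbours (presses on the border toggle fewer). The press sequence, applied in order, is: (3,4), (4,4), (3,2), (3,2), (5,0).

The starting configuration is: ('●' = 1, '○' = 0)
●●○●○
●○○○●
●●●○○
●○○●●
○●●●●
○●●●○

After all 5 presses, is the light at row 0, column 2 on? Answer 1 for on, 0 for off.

step 0: ●●○●○
●○○○●
●●●○○
●○○●●
○●●●●
○●●●○
step 1: ●●○●○
●○○○●
●●●○●
●○○○○
○●●●○
○●●●○
step 2: ●●○●○
●○○○●
●●●○●
●○○○●
○●●○●
○●●●●
step 3: ●●○●○
●○○○●
●●○○●
●●●●●
○●○○●
○●●●●
step 4: ●●○●○
●○○○●
●●●○●
●○○○●
○●●○●
○●●●●
step 5: ●●○●○
●○○○●
●●●○●
●○○○●
●●●○●
●○●●●

0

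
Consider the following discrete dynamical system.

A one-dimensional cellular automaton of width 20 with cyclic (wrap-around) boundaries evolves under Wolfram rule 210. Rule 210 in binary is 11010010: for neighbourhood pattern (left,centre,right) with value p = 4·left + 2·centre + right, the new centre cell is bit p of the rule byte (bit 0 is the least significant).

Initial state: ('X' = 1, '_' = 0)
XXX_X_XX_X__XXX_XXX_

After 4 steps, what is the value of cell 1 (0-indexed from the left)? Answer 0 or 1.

1

t=0: XXX_X_XX_X__XXX_XXX_
t=1: _XX____X__XX_XX__XX_
t=2: X_XX__X_XX_X__XXX_XX
t=3: X__XXX___X__XX_XX__X
t=4: XXX_XXX_X_XX_X__XXX_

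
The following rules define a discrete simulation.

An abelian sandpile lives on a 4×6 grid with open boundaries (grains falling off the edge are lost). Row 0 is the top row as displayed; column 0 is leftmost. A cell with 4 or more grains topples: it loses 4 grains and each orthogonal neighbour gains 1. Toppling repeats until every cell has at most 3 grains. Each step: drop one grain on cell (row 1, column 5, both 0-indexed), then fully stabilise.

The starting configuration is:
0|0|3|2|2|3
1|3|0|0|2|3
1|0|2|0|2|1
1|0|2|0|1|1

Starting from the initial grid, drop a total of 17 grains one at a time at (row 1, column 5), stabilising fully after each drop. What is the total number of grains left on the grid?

34

0) 0|0|3|2|2|3
1|3|0|0|2|3
1|0|2|0|2|1
1|0|2|0|1|1
1) 0|0|3|2|3|0
1|3|0|0|3|1
1|0|2|0|2|2
1|0|2|0|1|1
2) 0|0|3|2|3|0
1|3|0|0|3|2
1|0|2|0|2|2
1|0|2|0|1|1
3) 0|0|3|2|3|0
1|3|0|0|3|3
1|0|2|0|2|2
1|0|2|0|1|1
4) 0|0|3|3|0|2
1|3|0|1|1|1
1|0|2|0|3|3
1|0|2|0|1|1
5) 0|0|3|3|0|2
1|3|0|1|1|2
1|0|2|0|3|3
1|0|2|0|1|1
6) 0|0|3|3|0|2
1|3|0|1|1|3
1|0|2|0|3|3
1|0|2|0|1|1
7) 0|0|3|3|0|3
1|3|0|1|3|1
1|0|2|1|0|1
1|0|2|0|2|2
8) 0|0|3|3|0|3
1|3|0|1|3|2
1|0|2|1|0|1
1|0|2|0|2|2
9) 0|0|3|3|0|3
1|3|0|1|3|3
1|0|2|1|0|1
1|0|2|0|2|2
10) 0|0|3|3|2|0
1|3|0|2|0|2
1|0|2|1|1|2
1|0|2|0|2|2
11) 0|0|3|3|2|0
1|3|0|2|0|3
1|0|2|1|1|2
1|0|2|0|2|2
12) 0|0|3|3|2|1
1|3|0|2|1|0
1|0|2|1|1|3
1|0|2|0|2|2
13) 0|0|3|3|2|1
1|3|0|2|1|1
1|0|2|1|1|3
1|0|2|0|2|2
14) 0|0|3|3|2|1
1|3|0|2|1|2
1|0|2|1|1|3
1|0|2|0|2|2
15) 0|0|3|3|2|1
1|3|0|2|1|3
1|0|2|1|1|3
1|0|2|0|2|2
16) 0|0|3|3|2|2
1|3|0|2|2|1
1|0|2|1|2|0
1|0|2|0|2|3
17) 0|0|3|3|2|2
1|3|0|2|2|2
1|0|2|1|2|0
1|0|2|0|2|3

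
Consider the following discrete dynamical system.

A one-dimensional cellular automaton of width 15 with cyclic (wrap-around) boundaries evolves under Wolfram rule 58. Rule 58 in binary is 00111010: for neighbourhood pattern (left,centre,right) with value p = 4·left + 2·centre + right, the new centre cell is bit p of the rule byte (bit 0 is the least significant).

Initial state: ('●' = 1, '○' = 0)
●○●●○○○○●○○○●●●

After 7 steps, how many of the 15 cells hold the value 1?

9

[0] ●○●●○○○○●○○○●●●
[1] ○●●○●○○●○●○●●○○
[2] ●●○●○●●○●○●●○●○
[3] ●○●○●●○●○●●○●○●
[4] ○●○●●○●○●●○●○●●
[5] ●○●●○●○●●○●○●●○
[6] ○●●○●○●●○●○●●○●
[7] ●●○●○●●○●○●●○●○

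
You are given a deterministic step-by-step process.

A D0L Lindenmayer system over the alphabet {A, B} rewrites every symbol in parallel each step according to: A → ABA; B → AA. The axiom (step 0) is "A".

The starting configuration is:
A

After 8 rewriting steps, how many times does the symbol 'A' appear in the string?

2448

[0] A
[1] ABA
[2] ABAAAABA
[3] ABAAAABAABAABAABAAAABA
[4] ABAAAABAABAABAABAAAABAABAAAABAABAAAABAABAAAABAABAABAABAAAABA
[5] ABAAAABAABAABAABAAAABAABAAAABAABAAAABAABAAAABAABAABAABAAAA…AAAABAABAABAABAAAABAABAAAABAABAAAABAABAAAABAABAABAABAAAABA  (len 164)
[6] ABAAAABAABAABAABAAAABAABAAAABAABAAAABAABAAAABAABAABAABAAAA…AAAABAABAABAABAAAABAABAAAABAABAAAABAABAAAABAABAABAABAAAABA  (len 448)
[7] ABAAAABAABAABAABAAAABAABAAAABAABAAAABAABAAAABAABAABAABAAAA…AAAABAABAABAABAAAABAABAAAABAABAAAABAABAAAABAABAABAABAAAABA  (len 1224)
[8] ABAAAABAABAABAABAAAABAABAAAABAABAAAABAABAAAABAABAABAABAAAA…AAAABAABAABAABAAAABAABAAAABAABAAAABAABAAAABAABAABAABAAAABA  (len 3344)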